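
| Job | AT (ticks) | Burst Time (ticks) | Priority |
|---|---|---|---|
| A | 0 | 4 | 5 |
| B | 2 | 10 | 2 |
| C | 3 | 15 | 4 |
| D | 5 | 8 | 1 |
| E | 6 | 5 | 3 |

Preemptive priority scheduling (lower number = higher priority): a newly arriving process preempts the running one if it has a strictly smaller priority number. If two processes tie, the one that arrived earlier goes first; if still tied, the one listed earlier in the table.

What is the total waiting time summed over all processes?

82

Gantt: | A 0-2 | B 2-5 | D 5-13 | B 13-20 | E 20-25 | C 25-40 | A 40-42 |
Completion: A=42  B=20  C=40  D=13  E=25
Waiting = turnaround − burst: A=38, B=8, C=22, D=0, E=14
Total waiting = 38 + 8 + 22 + 0 + 14 = 82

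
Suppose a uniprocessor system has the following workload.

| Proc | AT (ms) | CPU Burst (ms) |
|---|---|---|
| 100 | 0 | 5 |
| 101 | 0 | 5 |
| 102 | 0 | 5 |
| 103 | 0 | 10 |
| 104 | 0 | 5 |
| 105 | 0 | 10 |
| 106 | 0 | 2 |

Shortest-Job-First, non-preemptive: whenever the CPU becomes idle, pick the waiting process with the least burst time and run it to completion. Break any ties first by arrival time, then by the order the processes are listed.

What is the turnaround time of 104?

22

Gantt: | 106 0-2 | 100 2-7 | 101 7-12 | 102 12-17 | 104 17-22 | 103 22-32 | 105 32-42 |
Completion: 100=7  101=12  102=17  103=32  104=22  105=42  106=2
Turnaround(104) = completion − arrival = 22 − 0 = 22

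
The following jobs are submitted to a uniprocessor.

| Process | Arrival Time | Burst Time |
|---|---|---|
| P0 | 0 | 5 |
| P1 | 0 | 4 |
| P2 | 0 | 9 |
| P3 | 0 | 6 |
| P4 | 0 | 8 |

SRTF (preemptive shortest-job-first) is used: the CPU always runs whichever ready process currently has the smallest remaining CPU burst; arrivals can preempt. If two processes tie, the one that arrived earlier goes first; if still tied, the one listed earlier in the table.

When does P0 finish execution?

Schedule: | P1 0-4 | P0 4-9 | P3 9-15 | P4 15-23 | P2 23-32 |
Completion: P0=9  P1=4  P2=32  P3=15  P4=23
Turnaround (C−A): P0=9  P1=4  P2=32  P3=15  P4=23

9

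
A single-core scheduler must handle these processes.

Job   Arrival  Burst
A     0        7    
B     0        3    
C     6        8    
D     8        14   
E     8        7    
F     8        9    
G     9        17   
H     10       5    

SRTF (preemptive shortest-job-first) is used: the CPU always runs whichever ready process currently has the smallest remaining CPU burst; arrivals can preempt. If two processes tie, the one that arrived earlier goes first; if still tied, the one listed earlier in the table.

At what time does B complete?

3

Timeline: | B 0-3 | A 3-10 | H 10-15 | E 15-22 | C 22-30 | F 30-39 | D 39-53 | G 53-70 |
Completion: A=10  B=3  C=30  D=53  E=22  F=39  G=70  H=15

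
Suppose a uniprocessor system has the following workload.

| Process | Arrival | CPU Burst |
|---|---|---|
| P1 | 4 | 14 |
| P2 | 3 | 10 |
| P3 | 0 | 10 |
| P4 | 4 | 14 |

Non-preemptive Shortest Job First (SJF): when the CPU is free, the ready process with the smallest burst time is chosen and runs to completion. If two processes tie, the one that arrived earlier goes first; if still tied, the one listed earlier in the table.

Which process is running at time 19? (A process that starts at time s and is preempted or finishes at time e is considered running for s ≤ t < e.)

Timeline: | P3 0-10 | P2 10-20 | P1 20-34 | P4 34-48 |
Completion: P1=34  P2=20  P3=10  P4=48
Turnaround (C−A): P1=30  P2=17  P3=10  P4=44

P2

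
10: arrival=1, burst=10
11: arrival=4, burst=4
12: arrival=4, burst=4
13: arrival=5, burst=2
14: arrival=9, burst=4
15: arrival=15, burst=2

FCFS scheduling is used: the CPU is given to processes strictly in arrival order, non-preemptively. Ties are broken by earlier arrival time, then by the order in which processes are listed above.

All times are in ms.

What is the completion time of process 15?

27

Timeline: | idle 0-1 | 10 1-11 | 11 11-15 | 12 15-19 | 13 19-21 | 14 21-25 | 15 25-27 |
Completion: 10=11  11=15  12=19  13=21  14=25  15=27
Turnaround (C−A): 10=10  11=11  12=15  13=16  14=16  15=12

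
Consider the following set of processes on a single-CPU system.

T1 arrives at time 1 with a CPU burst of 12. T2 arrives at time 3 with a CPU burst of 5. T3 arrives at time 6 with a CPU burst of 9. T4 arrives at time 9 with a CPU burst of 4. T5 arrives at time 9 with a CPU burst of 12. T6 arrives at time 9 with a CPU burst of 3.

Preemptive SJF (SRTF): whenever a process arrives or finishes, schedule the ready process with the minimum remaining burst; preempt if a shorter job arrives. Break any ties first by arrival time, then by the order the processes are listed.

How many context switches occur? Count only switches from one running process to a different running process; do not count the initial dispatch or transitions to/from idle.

Timeline: | idle 0-1 | T1 1-3 | T2 3-8 | T3 8-9 | T6 9-12 | T4 12-16 | T3 16-24 | T1 24-34 | T5 34-46 |
Completion: T1=34  T2=8  T3=24  T4=16  T5=46  T6=12
Turnaround (C−A): T1=33  T2=5  T3=18  T4=7  T5=37  T6=3

7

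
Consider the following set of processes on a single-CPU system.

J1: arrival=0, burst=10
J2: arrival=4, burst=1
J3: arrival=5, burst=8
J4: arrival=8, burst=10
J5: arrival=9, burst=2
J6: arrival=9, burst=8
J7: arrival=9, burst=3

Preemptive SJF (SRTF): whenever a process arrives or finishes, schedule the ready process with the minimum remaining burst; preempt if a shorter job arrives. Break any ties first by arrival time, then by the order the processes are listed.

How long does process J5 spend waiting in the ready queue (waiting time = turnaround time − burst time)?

Timeline: | J1 0-4 | J2 4-5 | J1 5-11 | J5 11-13 | J7 13-16 | J3 16-24 | J6 24-32 | J4 32-42 |
Completion: J1=11  J2=5  J3=24  J4=42  J5=13  J6=32  J7=16
Waiting(J5) = turnaround − burst = 4 − 2 = 2

2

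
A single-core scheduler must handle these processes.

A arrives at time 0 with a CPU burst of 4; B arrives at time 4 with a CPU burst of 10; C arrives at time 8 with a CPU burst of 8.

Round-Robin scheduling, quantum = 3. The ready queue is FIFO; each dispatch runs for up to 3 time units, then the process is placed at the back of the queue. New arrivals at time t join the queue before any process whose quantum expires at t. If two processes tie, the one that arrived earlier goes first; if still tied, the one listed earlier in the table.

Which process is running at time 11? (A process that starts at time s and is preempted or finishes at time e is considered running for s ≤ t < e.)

C

Schedule: | A 0-4 | B 4-10 | C 10-13 | B 13-16 | C 16-19 | B 19-20 | C 20-22 |
Completion: A=4  B=20  C=22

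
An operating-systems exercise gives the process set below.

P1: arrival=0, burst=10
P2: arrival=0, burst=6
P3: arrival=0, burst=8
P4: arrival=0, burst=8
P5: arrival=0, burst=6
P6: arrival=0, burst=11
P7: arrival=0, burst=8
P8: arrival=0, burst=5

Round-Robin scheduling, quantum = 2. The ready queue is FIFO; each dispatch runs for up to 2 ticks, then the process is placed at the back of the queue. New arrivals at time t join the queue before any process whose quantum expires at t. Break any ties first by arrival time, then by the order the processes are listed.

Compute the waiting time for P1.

49

Gantt: | P1 0-2 | P2 2-4 | P3 4-6 | P4 6-8 | P5 8-10 | P6 10-12 | P7 12-14 | P8 14-16 | P1 16-18 | P2 18-20 | P3 20-22 | P4 22-24 | P5 24-26 | P6 26-28 | P7 28-30 | P8 30-32 | P1 32-34 | P2 34-36 | P3 36-38 | P4 38-40 | P5 40-42 | P6 42-44 | P7 44-46 | P8 46-47 | P1 47-49 | P3 49-51 | P4 51-53 | P6 53-55 | P7 55-57 | P1 57-59 | P6 59-62 |
Completion: P1=59  P2=36  P3=51  P4=53  P5=42  P6=62  P7=57  P8=47
Turnaround (C−A): P1=59  P2=36  P3=51  P4=53  P5=42  P6=62  P7=57  P8=47
Waiting(P1) = turnaround − burst = 59 − 10 = 49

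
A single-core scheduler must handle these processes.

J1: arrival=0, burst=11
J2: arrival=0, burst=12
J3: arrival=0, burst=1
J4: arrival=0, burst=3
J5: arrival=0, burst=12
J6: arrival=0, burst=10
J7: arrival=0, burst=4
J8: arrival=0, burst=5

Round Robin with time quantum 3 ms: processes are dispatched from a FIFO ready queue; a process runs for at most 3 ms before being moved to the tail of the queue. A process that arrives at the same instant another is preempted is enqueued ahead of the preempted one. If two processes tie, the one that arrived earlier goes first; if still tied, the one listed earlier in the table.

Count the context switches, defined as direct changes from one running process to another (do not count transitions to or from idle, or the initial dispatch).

Timeline: | J1 0-3 | J2 3-6 | J3 6-7 | J4 7-10 | J5 10-13 | J6 13-16 | J7 16-19 | J8 19-22 | J1 22-25 | J2 25-28 | J5 28-31 | J6 31-34 | J7 34-35 | J8 35-37 | J1 37-40 | J2 40-43 | J5 43-46 | J6 46-49 | J1 49-51 | J2 51-54 | J5 54-57 | J6 57-58 |
Completion: J1=51  J2=54  J3=7  J4=10  J5=57  J6=58  J7=35  J8=37
Turnaround (C−A): J1=51  J2=54  J3=7  J4=10  J5=57  J6=58  J7=35  J8=37

21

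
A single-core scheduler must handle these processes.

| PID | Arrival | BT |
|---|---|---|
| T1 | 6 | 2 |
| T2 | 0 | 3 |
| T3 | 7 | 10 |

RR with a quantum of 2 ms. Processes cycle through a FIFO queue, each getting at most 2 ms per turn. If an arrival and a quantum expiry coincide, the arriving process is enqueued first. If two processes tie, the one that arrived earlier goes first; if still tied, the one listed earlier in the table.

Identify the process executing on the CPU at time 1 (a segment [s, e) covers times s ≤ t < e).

Gantt: | T2 0-3 | idle 3-6 | T1 6-8 | T3 8-18 |
Completion: T1=8  T2=3  T3=18
Turnaround (C−A): T1=2  T2=3  T3=11

T2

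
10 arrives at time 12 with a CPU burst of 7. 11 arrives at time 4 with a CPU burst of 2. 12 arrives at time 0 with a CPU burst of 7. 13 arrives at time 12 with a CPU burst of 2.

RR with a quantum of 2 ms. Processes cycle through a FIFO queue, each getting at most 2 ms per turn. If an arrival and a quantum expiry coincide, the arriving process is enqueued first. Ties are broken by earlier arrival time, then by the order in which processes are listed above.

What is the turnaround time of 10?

Gantt: | 12 0-4 | 11 4-6 | 12 6-9 | idle 9-12 | 10 12-14 | 13 14-16 | 10 16-21 |
Completion: 10=21  11=6  12=9  13=16
Turnaround (C−A): 10=9  11=2  12=9  13=4
Turnaround(10) = completion − arrival = 21 − 12 = 9

9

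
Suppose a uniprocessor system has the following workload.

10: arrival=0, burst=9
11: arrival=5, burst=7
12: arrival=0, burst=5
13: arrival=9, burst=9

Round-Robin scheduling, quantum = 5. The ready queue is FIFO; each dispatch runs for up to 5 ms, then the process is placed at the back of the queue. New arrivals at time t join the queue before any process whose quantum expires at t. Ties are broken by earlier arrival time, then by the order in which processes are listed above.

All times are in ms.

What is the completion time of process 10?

19

Schedule: | 10 0-5 | 12 5-10 | 11 10-15 | 10 15-19 | 13 19-24 | 11 24-26 | 13 26-30 |
Completion: 10=19  11=26  12=10  13=30
Turnaround (C−A): 10=19  11=21  12=10  13=21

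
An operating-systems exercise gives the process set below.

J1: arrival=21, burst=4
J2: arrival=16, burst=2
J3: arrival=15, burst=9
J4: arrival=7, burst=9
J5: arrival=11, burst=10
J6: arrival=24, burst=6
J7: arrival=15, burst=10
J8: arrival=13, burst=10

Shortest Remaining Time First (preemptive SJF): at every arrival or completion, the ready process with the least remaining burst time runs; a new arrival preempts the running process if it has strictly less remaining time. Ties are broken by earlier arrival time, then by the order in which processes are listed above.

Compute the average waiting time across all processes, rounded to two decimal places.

14.50

Timeline: | idle 0-7 | J4 7-16 | J2 16-18 | J3 18-21 | J1 21-25 | J3 25-31 | J6 31-37 | J5 37-47 | J8 47-57 | J7 57-67 |
Completion: J1=25  J2=18  J3=31  J4=16  J5=47  J6=37  J7=67  J8=57
Waiting times: J1=0, J2=0, J3=7, J4=0, J5=26, J6=7, J7=42, J8=34
Average waiting = (0+0+7+0+26+7+42+34) / 8 = 116/8 = 14.50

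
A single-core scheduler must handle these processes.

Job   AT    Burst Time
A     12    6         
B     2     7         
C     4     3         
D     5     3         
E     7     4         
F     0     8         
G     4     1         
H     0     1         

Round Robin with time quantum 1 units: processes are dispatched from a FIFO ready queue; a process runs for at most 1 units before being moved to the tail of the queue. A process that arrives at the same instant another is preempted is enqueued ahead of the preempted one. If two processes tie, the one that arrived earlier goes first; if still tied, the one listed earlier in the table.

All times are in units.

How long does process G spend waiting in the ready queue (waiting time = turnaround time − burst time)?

Schedule: | F 0-1 | H 1-2 | F 2-3 | B 3-4 | F 4-5 | C 5-6 | G 6-7 | B 7-8 | D 8-9 | F 9-10 | C 10-11 | E 11-12 | B 12-13 | D 13-14 | F 14-15 | C 15-16 | A 16-17 | E 17-18 | B 18-19 | D 19-20 | F 20-21 | A 21-22 | E 22-23 | B 23-24 | F 24-25 | A 25-26 | E 26-27 | B 27-28 | F 28-29 | A 29-30 | B 30-31 | A 31-33 |
Completion: A=33  B=31  C=16  D=20  E=27  F=29  G=7  H=2
Turnaround (C−A): A=21  B=29  C=12  D=15  E=20  F=29  G=3  H=2
Waiting(G) = turnaround − burst = 3 − 1 = 2

2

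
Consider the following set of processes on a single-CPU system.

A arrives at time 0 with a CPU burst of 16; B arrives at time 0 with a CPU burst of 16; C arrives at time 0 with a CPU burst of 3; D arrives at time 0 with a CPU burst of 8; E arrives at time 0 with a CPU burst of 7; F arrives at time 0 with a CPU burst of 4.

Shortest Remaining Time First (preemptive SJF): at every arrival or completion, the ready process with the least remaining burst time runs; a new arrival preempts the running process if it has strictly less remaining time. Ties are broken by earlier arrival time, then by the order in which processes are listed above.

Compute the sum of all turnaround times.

138

Gantt: | C 0-3 | F 3-7 | E 7-14 | D 14-22 | A 22-38 | B 38-54 |
Completion: A=38  B=54  C=3  D=22  E=14  F=7
Turnaround (C−A): A=38  B=54  C=3  D=22  E=14  F=7
Turnaround = completion − arrival: A=38, B=54, C=3, D=22, E=14, F=7
Total turnaround = 38 + 54 + 3 + 22 + 14 + 7 = 138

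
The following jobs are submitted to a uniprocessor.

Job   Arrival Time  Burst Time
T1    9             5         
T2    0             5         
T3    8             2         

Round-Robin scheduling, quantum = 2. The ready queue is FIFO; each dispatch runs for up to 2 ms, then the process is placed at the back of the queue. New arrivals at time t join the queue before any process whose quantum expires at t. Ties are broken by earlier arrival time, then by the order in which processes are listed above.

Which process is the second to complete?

Schedule: | T2 0-5 | idle 5-8 | T3 8-10 | T1 10-15 |
Completion: T1=15  T2=5  T3=10
Turnaround (C−A): T1=6  T2=5  T3=2
Finish order: T2 → T3 → T1

T3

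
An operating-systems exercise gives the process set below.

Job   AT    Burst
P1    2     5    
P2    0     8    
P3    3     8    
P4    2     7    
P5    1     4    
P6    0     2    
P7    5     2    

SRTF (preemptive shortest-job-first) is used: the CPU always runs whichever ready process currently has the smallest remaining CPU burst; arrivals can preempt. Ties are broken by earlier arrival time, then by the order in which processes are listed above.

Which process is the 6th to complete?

P2

Schedule: | P6 0-2 | P5 2-6 | P7 6-8 | P1 8-13 | P4 13-20 | P2 20-28 | P3 28-36 |
Completion: P1=13  P2=28  P3=36  P4=20  P5=6  P6=2  P7=8
Finish order: P6 → P5 → P7 → P1 → P4 → P2 → P3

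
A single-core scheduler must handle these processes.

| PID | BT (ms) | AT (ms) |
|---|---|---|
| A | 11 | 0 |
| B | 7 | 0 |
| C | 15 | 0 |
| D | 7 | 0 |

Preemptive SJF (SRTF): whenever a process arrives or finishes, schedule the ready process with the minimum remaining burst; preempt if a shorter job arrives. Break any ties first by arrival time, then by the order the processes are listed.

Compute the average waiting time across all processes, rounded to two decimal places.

Gantt: | B 0-7 | D 7-14 | A 14-25 | C 25-40 |
Completion: A=25  B=7  C=40  D=14
Turnaround (C−A): A=25  B=7  C=40  D=14
Waiting times: A=14, B=0, C=25, D=7
Average waiting = (14+0+25+7) / 4 = 46/4 = 11.50

11.50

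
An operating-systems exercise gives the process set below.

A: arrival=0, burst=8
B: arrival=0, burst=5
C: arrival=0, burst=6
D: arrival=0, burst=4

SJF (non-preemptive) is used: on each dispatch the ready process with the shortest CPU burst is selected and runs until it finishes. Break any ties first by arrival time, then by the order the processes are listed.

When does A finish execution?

23

Gantt: | D 0-4 | B 4-9 | C 9-15 | A 15-23 |
Completion: A=23  B=9  C=15  D=4
Turnaround (C−A): A=23  B=9  C=15  D=4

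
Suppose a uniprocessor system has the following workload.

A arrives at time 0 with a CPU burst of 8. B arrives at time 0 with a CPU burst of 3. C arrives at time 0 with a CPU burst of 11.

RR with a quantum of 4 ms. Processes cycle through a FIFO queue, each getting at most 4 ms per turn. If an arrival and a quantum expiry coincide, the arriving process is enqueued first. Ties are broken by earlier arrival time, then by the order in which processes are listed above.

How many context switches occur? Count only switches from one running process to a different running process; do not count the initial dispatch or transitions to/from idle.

4

Timeline: | A 0-4 | B 4-7 | C 7-11 | A 11-15 | C 15-22 |
Completion: A=15  B=7  C=22
Turnaround (C−A): A=15  B=7  C=22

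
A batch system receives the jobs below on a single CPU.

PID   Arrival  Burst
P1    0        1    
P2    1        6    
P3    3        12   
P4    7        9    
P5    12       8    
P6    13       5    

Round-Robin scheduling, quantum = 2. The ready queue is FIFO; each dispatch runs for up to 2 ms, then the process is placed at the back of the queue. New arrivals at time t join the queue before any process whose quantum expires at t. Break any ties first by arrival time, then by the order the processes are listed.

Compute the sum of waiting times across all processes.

Gantt: | P1 0-1 | P2 1-3 | P3 3-5 | P2 5-7 | P3 7-9 | P4 9-11 | P2 11-13 | P3 13-15 | P4 15-17 | P5 17-19 | P6 19-21 | P3 21-23 | P4 23-25 | P5 25-27 | P6 27-29 | P3 29-31 | P4 31-33 | P5 33-35 | P6 35-36 | P3 36-38 | P4 38-39 | P5 39-41 |
Completion: P1=1  P2=13  P3=38  P4=39  P5=41  P6=36
Turnaround (C−A): P1=1  P2=12  P3=35  P4=32  P5=29  P6=23
Waiting = turnaround − burst: P1=0, P2=6, P3=23, P4=23, P5=21, P6=18
Total waiting = 0 + 6 + 23 + 23 + 21 + 18 = 91

91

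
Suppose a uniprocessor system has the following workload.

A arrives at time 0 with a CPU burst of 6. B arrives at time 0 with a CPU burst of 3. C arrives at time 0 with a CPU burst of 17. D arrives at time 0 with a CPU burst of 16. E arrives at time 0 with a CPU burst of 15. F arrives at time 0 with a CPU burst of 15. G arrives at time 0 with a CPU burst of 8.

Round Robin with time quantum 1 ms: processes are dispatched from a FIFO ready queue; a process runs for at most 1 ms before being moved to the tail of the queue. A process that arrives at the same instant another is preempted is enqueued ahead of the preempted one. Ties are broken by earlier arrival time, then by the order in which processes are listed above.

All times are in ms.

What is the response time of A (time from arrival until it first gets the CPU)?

Timeline: | A 0-1 | B 1-2 | C 2-3 | D 3-4 | E 4-5 | F 5-6 | G 6-7 | A 7-8 | B 8-9 | C 9-10 | D 10-11 | E 11-12 | F 12-13 | G 13-14 | A 14-15 | B 15-16 | C 16-17 | D 17-18 | E 18-19 | F 19-20 | G 20-21 | A 21-22 | C 22-23 | D 23-24 | E 24-25 | F 25-26 | G 26-27 | A 27-28 | C 28-29 | D 29-30 | E 30-31 | F 31-32 | G 32-33 | A 33-34 | C 34-35 | D 35-36 | E 36-37 | F 37-38 | G 38-39 | C 39-40 | D 40-41 | E 41-42 | F 42-43 | G 43-44 | C 44-45 | D 45-46 | E 46-47 | F 47-48 | G 48-49 | C 49-50 | D 50-51 | E 51-52 | F 52-53 | C 53-54 | D 54-55 | E 55-56 | F 56-57 | C 57-58 | D 58-59 | E 59-60 | F 60-61 | C 61-62 | D 62-63 | E 63-64 | F 64-65 | C 65-66 | D 66-67 | E 67-68 | F 68-69 | C 69-70 | D 70-71 | E 71-72 | F 72-73 | C 73-74 | D 74-75 | E 75-76 | F 76-77 | C 77-78 | D 78-79 | C 79-80 |
Completion: A=34  B=16  C=80  D=79  E=76  F=77  G=49
Response(A) = first start − arrival = 0 − 0 = 0

0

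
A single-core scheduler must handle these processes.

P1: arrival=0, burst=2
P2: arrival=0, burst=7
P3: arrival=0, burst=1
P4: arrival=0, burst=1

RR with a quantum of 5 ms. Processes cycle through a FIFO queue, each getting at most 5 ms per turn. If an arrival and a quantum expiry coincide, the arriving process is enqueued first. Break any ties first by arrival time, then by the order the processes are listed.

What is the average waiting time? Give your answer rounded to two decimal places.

Schedule: | P1 0-2 | P2 2-7 | P3 7-8 | P4 8-9 | P2 9-11 |
Completion: P1=2  P2=11  P3=8  P4=9
Turnaround (C−A): P1=2  P2=11  P3=8  P4=9
Waiting times: P1=0, P2=4, P3=7, P4=8
Average waiting = (0+4+7+8) / 4 = 19/4 = 4.75

4.75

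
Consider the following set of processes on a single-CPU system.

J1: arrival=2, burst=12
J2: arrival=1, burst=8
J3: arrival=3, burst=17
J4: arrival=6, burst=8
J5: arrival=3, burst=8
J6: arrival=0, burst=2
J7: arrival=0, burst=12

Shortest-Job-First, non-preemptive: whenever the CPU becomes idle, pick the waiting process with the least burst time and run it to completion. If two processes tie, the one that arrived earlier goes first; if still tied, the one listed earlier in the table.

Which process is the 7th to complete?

J3

Timeline: | J6 0-2 | J2 2-10 | J5 10-18 | J4 18-26 | J7 26-38 | J1 38-50 | J3 50-67 |
Completion: J1=50  J2=10  J3=67  J4=26  J5=18  J6=2  J7=38
Turnaround (C−A): J1=48  J2=9  J3=64  J4=20  J5=15  J6=2  J7=38
Finish order: J6 → J2 → J5 → J4 → J7 → J1 → J3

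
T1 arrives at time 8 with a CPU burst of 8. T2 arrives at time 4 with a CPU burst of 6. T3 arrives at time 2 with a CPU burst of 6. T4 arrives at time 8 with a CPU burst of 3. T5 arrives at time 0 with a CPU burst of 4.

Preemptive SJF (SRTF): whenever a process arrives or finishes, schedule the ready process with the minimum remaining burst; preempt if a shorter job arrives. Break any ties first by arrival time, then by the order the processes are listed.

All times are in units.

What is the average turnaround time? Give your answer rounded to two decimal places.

10.20

Schedule: | T5 0-4 | T3 4-10 | T4 10-13 | T2 13-19 | T1 19-27 |
Completion: T1=27  T2=19  T3=10  T4=13  T5=4
Turnaround (C−A): T1=19  T2=15  T3=8  T4=5  T5=4
Turnaround times: T1=19, T2=15, T3=8, T4=5, T5=4
Average turnaround = (19+15+8+5+4) / 5 = 51/5 = 10.20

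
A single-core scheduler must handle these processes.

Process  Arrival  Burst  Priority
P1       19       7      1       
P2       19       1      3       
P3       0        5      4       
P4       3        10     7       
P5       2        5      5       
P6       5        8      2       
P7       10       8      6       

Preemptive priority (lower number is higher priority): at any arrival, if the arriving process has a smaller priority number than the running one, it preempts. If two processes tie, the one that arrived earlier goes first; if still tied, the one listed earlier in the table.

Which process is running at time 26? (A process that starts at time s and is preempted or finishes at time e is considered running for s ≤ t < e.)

Timeline: | P3 0-5 | P6 5-13 | P5 13-18 | P7 18-19 | P1 19-26 | P2 26-27 | P7 27-34 | P4 34-44 |
Completion: P1=26  P2=27  P3=5  P4=44  P5=18  P6=13  P7=34
Turnaround (C−A): P1=7  P2=8  P3=5  P4=41  P5=16  P6=8  P7=24

P2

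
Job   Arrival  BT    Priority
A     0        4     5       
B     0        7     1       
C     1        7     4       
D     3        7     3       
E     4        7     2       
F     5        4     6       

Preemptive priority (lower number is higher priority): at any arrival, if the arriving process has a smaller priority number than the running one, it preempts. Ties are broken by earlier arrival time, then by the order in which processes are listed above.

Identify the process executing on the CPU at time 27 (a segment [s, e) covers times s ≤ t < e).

C

Gantt: | B 0-7 | E 7-14 | D 14-21 | C 21-28 | A 28-32 | F 32-36 |
Completion: A=32  B=7  C=28  D=21  E=14  F=36
Turnaround (C−A): A=32  B=7  C=27  D=18  E=10  F=31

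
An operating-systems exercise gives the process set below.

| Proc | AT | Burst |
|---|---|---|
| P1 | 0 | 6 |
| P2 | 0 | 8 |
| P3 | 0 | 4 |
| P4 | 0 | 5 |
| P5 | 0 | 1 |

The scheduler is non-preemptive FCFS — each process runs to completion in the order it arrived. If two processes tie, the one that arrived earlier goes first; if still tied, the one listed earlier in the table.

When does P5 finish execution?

24

Schedule: | P1 0-6 | P2 6-14 | P3 14-18 | P4 18-23 | P5 23-24 |
Completion: P1=6  P2=14  P3=18  P4=23  P5=24
Turnaround (C−A): P1=6  P2=14  P3=18  P4=23  P5=24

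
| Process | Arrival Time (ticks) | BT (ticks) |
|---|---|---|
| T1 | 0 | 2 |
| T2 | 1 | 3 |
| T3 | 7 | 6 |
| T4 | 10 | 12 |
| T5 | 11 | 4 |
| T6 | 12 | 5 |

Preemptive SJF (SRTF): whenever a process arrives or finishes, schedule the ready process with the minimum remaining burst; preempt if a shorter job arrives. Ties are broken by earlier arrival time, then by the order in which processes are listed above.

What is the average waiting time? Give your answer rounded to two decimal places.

Timeline: | T1 0-2 | T2 2-5 | idle 5-7 | T3 7-13 | T5 13-17 | T6 17-22 | T4 22-34 |
Completion: T1=2  T2=5  T3=13  T4=34  T5=17  T6=22
Turnaround (C−A): T1=2  T2=4  T3=6  T4=24  T5=6  T6=10
Waiting times: T1=0, T2=1, T3=0, T4=12, T5=2, T6=5
Average waiting = (0+1+0+12+2+5) / 6 = 20/6 = 3.33

3.33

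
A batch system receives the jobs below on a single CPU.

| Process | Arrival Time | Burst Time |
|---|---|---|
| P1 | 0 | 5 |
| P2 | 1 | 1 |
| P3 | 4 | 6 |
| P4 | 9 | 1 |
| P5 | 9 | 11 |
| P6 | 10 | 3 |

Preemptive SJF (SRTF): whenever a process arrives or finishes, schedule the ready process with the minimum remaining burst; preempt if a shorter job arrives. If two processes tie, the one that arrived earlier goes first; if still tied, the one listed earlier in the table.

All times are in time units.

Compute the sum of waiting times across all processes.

14

Timeline: | P1 0-1 | P2 1-2 | P1 2-6 | P3 6-9 | P4 9-10 | P3 10-13 | P6 13-16 | P5 16-27 |
Completion: P1=6  P2=2  P3=13  P4=10  P5=27  P6=16
Waiting = turnaround − burst: P1=1, P2=0, P3=3, P4=0, P5=7, P6=3
Total waiting = 1 + 0 + 3 + 0 + 7 + 3 = 14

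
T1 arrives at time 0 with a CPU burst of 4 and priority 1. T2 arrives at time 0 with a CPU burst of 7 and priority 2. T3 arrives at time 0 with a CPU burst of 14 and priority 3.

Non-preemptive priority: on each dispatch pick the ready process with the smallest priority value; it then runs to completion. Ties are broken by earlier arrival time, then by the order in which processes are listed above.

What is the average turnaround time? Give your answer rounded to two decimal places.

Schedule: | T1 0-4 | T2 4-11 | T3 11-25 |
Completion: T1=4  T2=11  T3=25
Turnaround (C−A): T1=4  T2=11  T3=25
Turnaround times: T1=4, T2=11, T3=25
Average turnaround = (4+11+25) / 3 = 40/3 = 13.33

13.33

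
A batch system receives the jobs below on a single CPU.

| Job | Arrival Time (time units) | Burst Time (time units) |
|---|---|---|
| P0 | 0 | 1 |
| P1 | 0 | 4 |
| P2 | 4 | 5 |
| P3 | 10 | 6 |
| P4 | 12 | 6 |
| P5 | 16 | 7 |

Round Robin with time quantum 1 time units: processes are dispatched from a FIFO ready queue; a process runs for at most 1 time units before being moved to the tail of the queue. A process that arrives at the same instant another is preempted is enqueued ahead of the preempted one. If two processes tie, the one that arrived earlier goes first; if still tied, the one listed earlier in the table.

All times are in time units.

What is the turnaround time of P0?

Gantt: | P0 0-1 | P1 1-4 | P2 4-5 | P1 5-6 | P2 6-10 | P3 10-12 | P4 12-13 | P3 13-14 | P4 14-15 | P3 15-16 | P4 16-17 | P5 17-18 | P3 18-19 | P4 19-20 | P5 20-21 | P3 21-22 | P4 22-23 | P5 23-24 | P4 24-25 | P5 25-29 |
Completion: P0=1  P1=6  P2=10  P3=22  P4=25  P5=29
Turnaround (C−A): P0=1  P1=6  P2=6  P3=12  P4=13  P5=13
Turnaround(P0) = completion − arrival = 1 − 0 = 1

1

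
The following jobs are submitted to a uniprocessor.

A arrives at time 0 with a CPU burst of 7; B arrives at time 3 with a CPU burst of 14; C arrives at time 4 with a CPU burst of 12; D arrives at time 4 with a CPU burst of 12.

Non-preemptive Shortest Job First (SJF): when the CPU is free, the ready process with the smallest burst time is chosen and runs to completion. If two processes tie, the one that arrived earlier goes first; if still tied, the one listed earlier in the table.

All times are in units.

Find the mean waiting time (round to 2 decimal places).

11.50

Timeline: | A 0-7 | C 7-19 | D 19-31 | B 31-45 |
Completion: A=7  B=45  C=19  D=31
Turnaround (C−A): A=7  B=42  C=15  D=27
Waiting times: A=0, B=28, C=3, D=15
Average waiting = (0+28+3+15) / 4 = 46/4 = 11.50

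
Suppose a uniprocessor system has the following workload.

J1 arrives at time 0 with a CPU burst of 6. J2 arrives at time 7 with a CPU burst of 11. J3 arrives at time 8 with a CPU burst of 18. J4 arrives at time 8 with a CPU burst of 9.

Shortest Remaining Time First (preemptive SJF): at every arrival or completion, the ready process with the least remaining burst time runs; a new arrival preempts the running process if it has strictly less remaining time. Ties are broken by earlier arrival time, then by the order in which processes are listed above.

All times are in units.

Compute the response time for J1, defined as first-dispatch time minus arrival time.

0

Timeline: | J1 0-6 | idle 6-7 | J2 7-8 | J4 8-17 | J2 17-27 | J3 27-45 |
Completion: J1=6  J2=27  J3=45  J4=17
Turnaround (C−A): J1=6  J2=20  J3=37  J4=9
Response(J1) = first start − arrival = 0 − 0 = 0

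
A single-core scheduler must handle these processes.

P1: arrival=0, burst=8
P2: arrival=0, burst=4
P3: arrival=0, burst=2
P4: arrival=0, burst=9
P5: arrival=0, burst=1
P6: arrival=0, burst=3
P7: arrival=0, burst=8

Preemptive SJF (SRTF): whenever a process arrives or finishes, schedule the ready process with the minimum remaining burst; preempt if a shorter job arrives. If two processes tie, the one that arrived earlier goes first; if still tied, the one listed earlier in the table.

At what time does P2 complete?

10

Gantt: | P5 0-1 | P3 1-3 | P6 3-6 | P2 6-10 | P1 10-18 | P7 18-26 | P4 26-35 |
Completion: P1=18  P2=10  P3=3  P4=35  P5=1  P6=6  P7=26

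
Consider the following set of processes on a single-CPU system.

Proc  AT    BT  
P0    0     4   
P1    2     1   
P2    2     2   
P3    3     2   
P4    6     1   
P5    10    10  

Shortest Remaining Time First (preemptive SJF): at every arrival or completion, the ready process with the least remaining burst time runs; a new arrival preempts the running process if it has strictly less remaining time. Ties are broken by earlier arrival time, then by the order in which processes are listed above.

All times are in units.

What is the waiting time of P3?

Gantt: | P0 0-2 | P1 2-3 | P0 3-5 | P2 5-7 | P4 7-8 | P3 8-10 | P5 10-20 |
Completion: P0=5  P1=3  P2=7  P3=10  P4=8  P5=20
Turnaround (C−A): P0=5  P1=1  P2=5  P3=7  P4=2  P5=10
Waiting(P3) = turnaround − burst = 7 − 2 = 5

5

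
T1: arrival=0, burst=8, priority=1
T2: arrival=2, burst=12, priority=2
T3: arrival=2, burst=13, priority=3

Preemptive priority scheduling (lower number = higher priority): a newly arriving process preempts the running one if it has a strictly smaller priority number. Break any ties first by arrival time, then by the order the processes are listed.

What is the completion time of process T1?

Schedule: | T1 0-8 | T2 8-20 | T3 20-33 |
Completion: T1=8  T2=20  T3=33
Turnaround (C−A): T1=8  T2=18  T3=31

8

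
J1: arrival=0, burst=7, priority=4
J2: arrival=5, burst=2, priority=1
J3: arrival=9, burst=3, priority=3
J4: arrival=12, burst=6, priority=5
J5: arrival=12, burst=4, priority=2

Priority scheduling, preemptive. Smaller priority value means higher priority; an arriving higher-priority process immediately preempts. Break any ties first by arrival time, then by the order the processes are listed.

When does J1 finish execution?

Gantt: | J1 0-5 | J2 5-7 | J1 7-9 | J3 9-12 | J5 12-16 | J4 16-22 |
Completion: J1=9  J2=7  J3=12  J4=22  J5=16
Turnaround (C−A): J1=9  J2=2  J3=3  J4=10  J5=4

9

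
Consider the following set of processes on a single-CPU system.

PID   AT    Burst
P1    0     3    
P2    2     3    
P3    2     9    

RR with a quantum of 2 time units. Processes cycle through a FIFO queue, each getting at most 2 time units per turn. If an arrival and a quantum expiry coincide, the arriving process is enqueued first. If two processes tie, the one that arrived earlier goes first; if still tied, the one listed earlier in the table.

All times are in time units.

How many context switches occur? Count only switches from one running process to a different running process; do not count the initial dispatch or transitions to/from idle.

5

Timeline: | P1 0-2 | P2 2-4 | P3 4-6 | P1 6-7 | P2 7-8 | P3 8-15 |
Completion: P1=7  P2=8  P3=15
Turnaround (C−A): P1=7  P2=6  P3=13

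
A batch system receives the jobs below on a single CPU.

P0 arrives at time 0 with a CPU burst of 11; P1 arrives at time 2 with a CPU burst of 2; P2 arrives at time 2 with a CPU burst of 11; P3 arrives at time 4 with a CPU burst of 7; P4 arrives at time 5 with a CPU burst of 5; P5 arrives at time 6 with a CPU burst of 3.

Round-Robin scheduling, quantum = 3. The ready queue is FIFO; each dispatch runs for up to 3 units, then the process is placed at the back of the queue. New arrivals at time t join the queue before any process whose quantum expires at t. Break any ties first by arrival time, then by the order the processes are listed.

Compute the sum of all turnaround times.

149

Gantt: | P0 0-3 | P1 3-5 | P2 5-8 | P0 8-11 | P3 11-14 | P4 14-17 | P5 17-20 | P2 20-23 | P0 23-26 | P3 26-29 | P4 29-31 | P2 31-34 | P0 34-36 | P3 36-37 | P2 37-39 |
Completion: P0=36  P1=5  P2=39  P3=37  P4=31  P5=20
Turnaround (C−A): P0=36  P1=3  P2=37  P3=33  P4=26  P5=14
Turnaround = completion − arrival: P0=36, P1=3, P2=37, P3=33, P4=26, P5=14
Total turnaround = 36 + 3 + 37 + 33 + 26 + 14 = 149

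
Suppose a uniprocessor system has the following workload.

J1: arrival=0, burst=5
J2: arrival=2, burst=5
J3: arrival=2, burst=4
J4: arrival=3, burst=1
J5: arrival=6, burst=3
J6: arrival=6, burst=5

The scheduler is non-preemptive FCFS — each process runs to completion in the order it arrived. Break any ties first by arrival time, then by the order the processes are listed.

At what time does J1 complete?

5

Timeline: | J1 0-5 | J2 5-10 | J3 10-14 | J4 14-15 | J5 15-18 | J6 18-23 |
Completion: J1=5  J2=10  J3=14  J4=15  J5=18  J6=23
Turnaround (C−A): J1=5  J2=8  J3=12  J4=12  J5=12  J6=17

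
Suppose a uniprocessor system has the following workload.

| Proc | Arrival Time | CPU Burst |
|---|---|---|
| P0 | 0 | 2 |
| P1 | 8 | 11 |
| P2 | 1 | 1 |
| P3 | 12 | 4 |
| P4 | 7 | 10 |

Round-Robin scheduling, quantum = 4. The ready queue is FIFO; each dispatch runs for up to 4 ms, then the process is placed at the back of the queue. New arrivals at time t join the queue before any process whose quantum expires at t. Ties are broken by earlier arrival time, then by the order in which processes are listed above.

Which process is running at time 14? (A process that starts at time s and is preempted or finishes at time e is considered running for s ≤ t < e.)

Timeline: | P0 0-2 | P2 2-3 | idle 3-7 | P4 7-11 | P1 11-15 | P4 15-19 | P3 19-23 | P1 23-27 | P4 27-29 | P1 29-32 |
Completion: P0=2  P1=32  P2=3  P3=23  P4=29

P1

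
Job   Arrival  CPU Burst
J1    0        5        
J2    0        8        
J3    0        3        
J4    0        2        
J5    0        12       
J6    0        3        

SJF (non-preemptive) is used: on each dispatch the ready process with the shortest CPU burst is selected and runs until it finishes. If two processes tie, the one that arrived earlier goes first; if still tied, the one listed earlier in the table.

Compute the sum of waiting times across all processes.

49

Timeline: | J4 0-2 | J3 2-5 | J6 5-8 | J1 8-13 | J2 13-21 | J5 21-33 |
Completion: J1=13  J2=21  J3=5  J4=2  J5=33  J6=8
Waiting = turnaround − burst: J1=8, J2=13, J3=2, J4=0, J5=21, J6=5
Total waiting = 8 + 13 + 2 + 0 + 21 + 5 = 49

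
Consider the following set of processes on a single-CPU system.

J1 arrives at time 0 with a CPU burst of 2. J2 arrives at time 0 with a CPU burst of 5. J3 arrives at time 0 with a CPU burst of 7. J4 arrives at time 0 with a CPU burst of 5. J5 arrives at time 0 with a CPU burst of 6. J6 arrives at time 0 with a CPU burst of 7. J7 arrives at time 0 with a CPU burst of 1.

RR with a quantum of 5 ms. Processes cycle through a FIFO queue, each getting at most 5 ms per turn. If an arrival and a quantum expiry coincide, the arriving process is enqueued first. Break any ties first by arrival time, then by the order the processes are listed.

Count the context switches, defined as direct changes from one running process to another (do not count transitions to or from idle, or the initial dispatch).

Timeline: | J1 0-2 | J2 2-7 | J3 7-12 | J4 12-17 | J5 17-22 | J6 22-27 | J7 27-28 | J3 28-30 | J5 30-31 | J6 31-33 |
Completion: J1=2  J2=7  J3=30  J4=17  J5=31  J6=33  J7=28
Turnaround (C−A): J1=2  J2=7  J3=30  J4=17  J5=31  J6=33  J7=28

9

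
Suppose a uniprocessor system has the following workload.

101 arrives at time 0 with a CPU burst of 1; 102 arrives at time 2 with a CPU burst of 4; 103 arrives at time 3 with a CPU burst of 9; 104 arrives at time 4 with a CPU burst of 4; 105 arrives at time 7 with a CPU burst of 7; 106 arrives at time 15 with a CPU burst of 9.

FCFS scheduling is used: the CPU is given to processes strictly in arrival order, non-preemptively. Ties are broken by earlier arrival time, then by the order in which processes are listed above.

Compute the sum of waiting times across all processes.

Schedule: | 101 0-1 | idle 1-2 | 102 2-6 | 103 6-15 | 104 15-19 | 105 19-26 | 106 26-35 |
Completion: 101=1  102=6  103=15  104=19  105=26  106=35
Turnaround (C−A): 101=1  102=4  103=12  104=15  105=19  106=20
Waiting = turnaround − burst: 101=0, 102=0, 103=3, 104=11, 105=12, 106=11
Total waiting = 0 + 0 + 3 + 11 + 12 + 11 = 37

37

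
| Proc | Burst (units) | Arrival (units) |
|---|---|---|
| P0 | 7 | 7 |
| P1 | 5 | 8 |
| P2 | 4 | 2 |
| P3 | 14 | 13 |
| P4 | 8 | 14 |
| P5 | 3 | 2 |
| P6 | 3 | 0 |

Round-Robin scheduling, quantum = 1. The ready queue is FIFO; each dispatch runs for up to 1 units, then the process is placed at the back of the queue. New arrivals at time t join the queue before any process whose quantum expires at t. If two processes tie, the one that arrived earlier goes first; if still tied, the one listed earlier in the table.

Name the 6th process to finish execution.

Schedule: | P6 0-2 | P2 2-3 | P5 3-4 | P6 4-5 | P2 5-6 | P5 6-7 | P2 7-8 | P0 8-9 | P5 9-10 | P1 10-11 | P2 11-12 | P0 12-13 | P1 13-14 | P3 14-15 | P0 15-16 | P4 16-17 | P1 17-18 | P3 18-19 | P0 19-20 | P4 20-21 | P1 21-22 | P3 22-23 | P0 23-24 | P4 24-25 | P1 25-26 | P3 26-27 | P0 27-28 | P4 28-29 | P3 29-30 | P0 30-31 | P4 31-32 | P3 32-33 | P4 33-34 | P3 34-35 | P4 35-36 | P3 36-37 | P4 37-38 | P3 38-44 |
Completion: P0=31  P1=26  P2=12  P3=44  P4=38  P5=10  P6=5
Finish order: P6 → P5 → P2 → P1 → P0 → P4 → P3

P4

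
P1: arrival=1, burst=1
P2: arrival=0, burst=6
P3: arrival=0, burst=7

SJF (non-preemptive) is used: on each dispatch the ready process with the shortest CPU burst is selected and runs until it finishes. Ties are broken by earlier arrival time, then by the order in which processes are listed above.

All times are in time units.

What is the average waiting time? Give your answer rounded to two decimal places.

4.00

Schedule: | P2 0-6 | P1 6-7 | P3 7-14 |
Completion: P1=7  P2=6  P3=14
Waiting times: P1=5, P2=0, P3=7
Average waiting = (5+0+7) / 3 = 12/3 = 4.00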